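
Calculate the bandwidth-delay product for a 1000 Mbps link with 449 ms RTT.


BDP = bandwidth * RTT
= 1000 Mbps * 449 ms
= 1000 * 1e6 * 449 / 1000 bits
= 449000000 bits
= 56125000 bytes
= 54809.5703 KB
BDP = 449000000 bits (56125000 bytes)


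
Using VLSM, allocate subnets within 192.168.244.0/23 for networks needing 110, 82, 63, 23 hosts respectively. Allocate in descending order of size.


110 hosts -> /25 (126 usable): 192.168.244.0/25
82 hosts -> /25 (126 usable): 192.168.244.128/25
63 hosts -> /25 (126 usable): 192.168.245.0/25
23 hosts -> /27 (30 usable): 192.168.245.128/27
Allocation: 192.168.244.0/25 (110 hosts, 126 usable); 192.168.244.128/25 (82 hosts, 126 usable); 192.168.245.0/25 (63 hosts, 126 usable); 192.168.245.128/27 (23 hosts, 30 usable)


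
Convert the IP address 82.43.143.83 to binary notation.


82 = 01010010
43 = 00101011
143 = 10001111
83 = 01010011
Binary: 01010010.00101011.10001111.01010011


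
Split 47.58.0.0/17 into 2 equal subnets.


New prefix = 17 + 1 = 18
Each subnet has 16384 addresses
  47.58.0.0/18
  47.58.64.0/18
Subnets: 47.58.0.0/18, 47.58.64.0/18


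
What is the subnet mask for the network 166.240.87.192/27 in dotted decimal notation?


/27 means 27 network bits, 5 host bits
Binary: 11111111111111111111111111100000
Mask: 255.255.255.224


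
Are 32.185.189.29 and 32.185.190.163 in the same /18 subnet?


Mask: 255.255.192.0
32.185.189.29 AND mask = 32.185.128.0
32.185.190.163 AND mask = 32.185.128.0
Yes, same subnet (32.185.128.0)


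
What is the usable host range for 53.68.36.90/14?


Network: 53.68.0.0
Broadcast: 53.71.255.255
First usable = network + 1
Last usable = broadcast - 1
Range: 53.68.0.1 to 53.71.255.254


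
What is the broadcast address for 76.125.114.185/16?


Network: 76.125.0.0/16
Host bits = 16
Set all host bits to 1:
Broadcast: 76.125.255.255


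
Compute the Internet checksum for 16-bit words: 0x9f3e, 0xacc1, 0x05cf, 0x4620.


Sum all words (with carry folding):
+ 0x9f3e = 0x9f3e
+ 0xacc1 = 0x4c00
+ 0x05cf = 0x51cf
+ 0x4620 = 0x97ef
One's complement: ~0x97ef
Checksum = 0x6810


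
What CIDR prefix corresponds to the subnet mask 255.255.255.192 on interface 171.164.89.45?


Binary: 11111111.11111111.11111111.11000000
Count leading 1s
Prefix: /26


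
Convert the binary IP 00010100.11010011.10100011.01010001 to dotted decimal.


00010100 = 20
11010011 = 211
10100011 = 163
01010001 = 81
IP: 20.211.163.81


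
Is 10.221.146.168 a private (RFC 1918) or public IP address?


RFC 1918 private ranges:
  10.0.0.0/8 (10.0.0.0 - 10.255.255.255)
  172.16.0.0/12 (172.16.0.0 - 172.31.255.255)
  192.168.0.0/16 (192.168.0.0 - 192.168.255.255)
Private (in 10.0.0.0/8)


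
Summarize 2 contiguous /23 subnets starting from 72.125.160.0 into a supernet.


Original prefix: /23
Number of subnets: 2 = 2^1
New prefix = 23 - 1 = 22
Supernet: 72.125.160.0/22


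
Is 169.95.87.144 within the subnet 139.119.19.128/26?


Subnet network: 139.119.19.128
Test IP AND mask: 169.95.87.128
No, 169.95.87.144 is not in 139.119.19.128/26


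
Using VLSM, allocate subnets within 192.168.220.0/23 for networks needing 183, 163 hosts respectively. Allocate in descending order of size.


183 hosts -> /24 (254 usable): 192.168.220.0/24
163 hosts -> /24 (254 usable): 192.168.221.0/24
Allocation: 192.168.220.0/24 (183 hosts, 254 usable); 192.168.221.0/24 (163 hosts, 254 usable)


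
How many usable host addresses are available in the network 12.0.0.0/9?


Host bits = 32 - 9 = 23
Total addresses = 2^23 = 8388608
Usable = total - 2 (network and broadcast)
Usable hosts: 8388606


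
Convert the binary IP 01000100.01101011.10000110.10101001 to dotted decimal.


01000100 = 68
01101011 = 107
10000110 = 134
10101001 = 169
IP: 68.107.134.169


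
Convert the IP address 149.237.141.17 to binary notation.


149 = 10010101
237 = 11101101
141 = 10001101
17 = 00010001
Binary: 10010101.11101101.10001101.00010001


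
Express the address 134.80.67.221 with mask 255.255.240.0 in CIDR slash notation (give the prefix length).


Binary: 11111111.11111111.11110000.00000000
Count leading 1s
Prefix: /20


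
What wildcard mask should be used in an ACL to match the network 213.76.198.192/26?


Subnet mask: 255.255.255.192
Wildcard = 255.255.255.255 - subnet mask
255 - 255 = 0
255 - 255 = 0
255 - 255 = 0
255 - 192 = 63
Wildcard: 0.0.0.63


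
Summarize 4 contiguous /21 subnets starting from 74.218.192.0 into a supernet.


Original prefix: /21
Number of subnets: 4 = 2^2
New prefix = 21 - 2 = 19
Supernet: 74.218.192.0/19


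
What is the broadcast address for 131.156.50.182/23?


Network: 131.156.50.0/23
Host bits = 9
Set all host bits to 1:
Broadcast: 131.156.51.255


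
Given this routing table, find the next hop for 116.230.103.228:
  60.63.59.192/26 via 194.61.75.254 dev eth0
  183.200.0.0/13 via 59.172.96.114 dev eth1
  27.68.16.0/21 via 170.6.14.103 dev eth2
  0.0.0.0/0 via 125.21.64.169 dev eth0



Longest prefix match for 116.230.103.228:
  /26 60.63.59.192: no
  /13 183.200.0.0: no
  /21 27.68.16.0: no
  /0 0.0.0.0: MATCH
Selected: next-hop 125.21.64.169 via eth0 (matched /0)


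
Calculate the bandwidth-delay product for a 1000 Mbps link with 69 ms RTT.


BDP = bandwidth * RTT
= 1000 Mbps * 69 ms
= 1000 * 1e6 * 69 / 1000 bits
= 69000000 bits
= 8625000 bytes
= 8422.8516 KB
BDP = 69000000 bits (8625000 bytes)


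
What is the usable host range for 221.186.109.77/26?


Network: 221.186.109.64
Broadcast: 221.186.109.127
First usable = network + 1
Last usable = broadcast - 1
Range: 221.186.109.65 to 221.186.109.126


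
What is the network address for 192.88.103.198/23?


IP:   11000000.01011000.01100111.11000110
Mask: 11111111.11111111.11111110.00000000
AND operation:
Net:  11000000.01011000.01100110.00000000
Network: 192.88.102.0/23


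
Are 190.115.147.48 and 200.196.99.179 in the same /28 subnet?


Mask: 255.255.255.240
190.115.147.48 AND mask = 190.115.147.48
200.196.99.179 AND mask = 200.196.99.176
No, different subnets (190.115.147.48 vs 200.196.99.176)


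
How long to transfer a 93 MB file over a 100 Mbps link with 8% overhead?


Effective throughput = 100 * (1 - 8/100) = 92 Mbps
File size in Mb = 93 * 8 = 744 Mb
Time = 744 / 92
Time = 8.087 seconds


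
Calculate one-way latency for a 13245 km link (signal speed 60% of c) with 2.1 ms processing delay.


Speed = 0.6 * 3e5 km/s = 180000 km/s
Propagation delay = 13245 / 180000 = 0.0736 s = 73.5833 ms
Processing delay = 2.1 ms
Total one-way latency = 75.6833 ms


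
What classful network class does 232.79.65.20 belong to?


First octet: 232
Binary: 11101000
1110xxxx -> Class D (224-239)
Class D (multicast), default mask N/A


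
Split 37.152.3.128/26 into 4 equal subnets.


New prefix = 26 + 2 = 28
Each subnet has 16 addresses
  37.152.3.128/28
  37.152.3.144/28
  37.152.3.160/28
  37.152.3.176/28
Subnets: 37.152.3.128/28, 37.152.3.144/28, 37.152.3.160/28, 37.152.3.176/28


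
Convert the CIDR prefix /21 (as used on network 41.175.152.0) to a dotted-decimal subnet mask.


/21 means 21 network bits, 11 host bits
Binary: 11111111111111111111100000000000
Mask: 255.255.248.0


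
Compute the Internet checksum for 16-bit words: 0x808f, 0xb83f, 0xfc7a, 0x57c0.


Sum all words (with carry folding):
+ 0x808f = 0x808f
+ 0xb83f = 0x38cf
+ 0xfc7a = 0x354a
+ 0x57c0 = 0x8d0a
One's complement: ~0x8d0a
Checksum = 0x72f5


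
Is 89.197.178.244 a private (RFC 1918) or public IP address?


RFC 1918 private ranges:
  10.0.0.0/8 (10.0.0.0 - 10.255.255.255)
  172.16.0.0/12 (172.16.0.0 - 172.31.255.255)
  192.168.0.0/16 (192.168.0.0 - 192.168.255.255)
Public (not in any RFC 1918 range)


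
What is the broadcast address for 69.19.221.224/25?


Network: 69.19.221.128/25
Host bits = 7
Set all host bits to 1:
Broadcast: 69.19.221.255


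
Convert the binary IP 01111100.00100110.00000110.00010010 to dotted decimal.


01111100 = 124
00100110 = 38
00000110 = 6
00010010 = 18
IP: 124.38.6.18


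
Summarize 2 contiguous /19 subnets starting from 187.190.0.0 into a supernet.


Original prefix: /19
Number of subnets: 2 = 2^1
New prefix = 19 - 1 = 18
Supernet: 187.190.0.0/18


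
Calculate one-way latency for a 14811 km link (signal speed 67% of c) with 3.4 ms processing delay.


Speed = 0.67 * 3e5 km/s = 201000 km/s
Propagation delay = 14811 / 201000 = 0.0737 s = 73.6866 ms
Processing delay = 3.4 ms
Total one-way latency = 77.0866 ms


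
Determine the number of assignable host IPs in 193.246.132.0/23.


Host bits = 32 - 23 = 9
Total addresses = 2^9 = 512
Usable = total - 2 (network and broadcast)
Usable hosts: 510


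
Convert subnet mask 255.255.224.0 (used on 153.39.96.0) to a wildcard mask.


Subnet mask: 255.255.224.0
Wildcard = 255.255.255.255 - subnet mask
255 - 255 = 0
255 - 255 = 0
255 - 224 = 31
255 - 0 = 255
Wildcard: 0.0.31.255


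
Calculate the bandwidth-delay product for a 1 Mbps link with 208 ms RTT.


BDP = bandwidth * RTT
= 1 Mbps * 208 ms
= 1 * 1e6 * 208 / 1000 bits
= 208000 bits
= 26000 bytes
= 25.3906 KB
BDP = 208000 bits (26000 bytes)


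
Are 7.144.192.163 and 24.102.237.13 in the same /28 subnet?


Mask: 255.255.255.240
7.144.192.163 AND mask = 7.144.192.160
24.102.237.13 AND mask = 24.102.237.0
No, different subnets (7.144.192.160 vs 24.102.237.0)


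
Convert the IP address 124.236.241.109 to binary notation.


124 = 01111100
236 = 11101100
241 = 11110001
109 = 01101101
Binary: 01111100.11101100.11110001.01101101


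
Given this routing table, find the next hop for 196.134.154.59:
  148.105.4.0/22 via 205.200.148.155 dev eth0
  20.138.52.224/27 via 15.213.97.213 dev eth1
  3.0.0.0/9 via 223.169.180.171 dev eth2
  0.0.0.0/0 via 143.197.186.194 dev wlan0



Longest prefix match for 196.134.154.59:
  /22 148.105.4.0: no
  /27 20.138.52.224: no
  /9 3.0.0.0: no
  /0 0.0.0.0: MATCH
Selected: next-hop 143.197.186.194 via wlan0 (matched /0)


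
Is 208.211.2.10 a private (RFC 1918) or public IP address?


RFC 1918 private ranges:
  10.0.0.0/8 (10.0.0.0 - 10.255.255.255)
  172.16.0.0/12 (172.16.0.0 - 172.31.255.255)
  192.168.0.0/16 (192.168.0.0 - 192.168.255.255)
Public (not in any RFC 1918 range)


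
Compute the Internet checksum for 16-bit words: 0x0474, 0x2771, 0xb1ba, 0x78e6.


Sum all words (with carry folding):
+ 0x0474 = 0x0474
+ 0x2771 = 0x2be5
+ 0xb1ba = 0xdd9f
+ 0x78e6 = 0x5686
One's complement: ~0x5686
Checksum = 0xa979


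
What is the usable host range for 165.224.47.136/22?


Network: 165.224.44.0
Broadcast: 165.224.47.255
First usable = network + 1
Last usable = broadcast - 1
Range: 165.224.44.1 to 165.224.47.254


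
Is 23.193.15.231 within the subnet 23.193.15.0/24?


Subnet network: 23.193.15.0
Test IP AND mask: 23.193.15.0
Yes, 23.193.15.231 is in 23.193.15.0/24


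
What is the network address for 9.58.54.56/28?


IP:   00001001.00111010.00110110.00111000
Mask: 11111111.11111111.11111111.11110000
AND operation:
Net:  00001001.00111010.00110110.00110000
Network: 9.58.54.48/28


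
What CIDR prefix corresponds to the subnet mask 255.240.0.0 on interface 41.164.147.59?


Binary: 11111111.11110000.00000000.00000000
Count leading 1s
Prefix: /12


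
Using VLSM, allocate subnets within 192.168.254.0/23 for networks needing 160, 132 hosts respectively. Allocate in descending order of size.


160 hosts -> /24 (254 usable): 192.168.254.0/24
132 hosts -> /24 (254 usable): 192.168.255.0/24
Allocation: 192.168.254.0/24 (160 hosts, 254 usable); 192.168.255.0/24 (132 hosts, 254 usable)


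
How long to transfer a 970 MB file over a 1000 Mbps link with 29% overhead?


Effective throughput = 1000 * (1 - 29/100) = 710 Mbps
File size in Mb = 970 * 8 = 7760 Mb
Time = 7760 / 710
Time = 10.9296 seconds


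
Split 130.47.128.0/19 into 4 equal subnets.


New prefix = 19 + 2 = 21
Each subnet has 2048 addresses
  130.47.128.0/21
  130.47.136.0/21
  130.47.144.0/21
  130.47.152.0/21
Subnets: 130.47.128.0/21, 130.47.136.0/21, 130.47.144.0/21, 130.47.152.0/21


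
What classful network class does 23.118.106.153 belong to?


First octet: 23
Binary: 00010111
0xxxxxxx -> Class A (1-126)
Class A, default mask 255.0.0.0 (/8)


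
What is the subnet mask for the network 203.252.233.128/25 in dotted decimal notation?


/25 means 25 network bits, 7 host bits
Binary: 11111111111111111111111110000000
Mask: 255.255.255.128


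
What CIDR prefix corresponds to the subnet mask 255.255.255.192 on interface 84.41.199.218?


Binary: 11111111.11111111.11111111.11000000
Count leading 1s
Prefix: /26


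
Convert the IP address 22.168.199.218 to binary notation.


22 = 00010110
168 = 10101000
199 = 11000111
218 = 11011010
Binary: 00010110.10101000.11000111.11011010


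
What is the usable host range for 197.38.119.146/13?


Network: 197.32.0.0
Broadcast: 197.39.255.255
First usable = network + 1
Last usable = broadcast - 1
Range: 197.32.0.1 to 197.39.255.254


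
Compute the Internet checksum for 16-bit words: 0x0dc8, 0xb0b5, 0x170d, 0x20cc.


Sum all words (with carry folding):
+ 0x0dc8 = 0x0dc8
+ 0xb0b5 = 0xbe7d
+ 0x170d = 0xd58a
+ 0x20cc = 0xf656
One's complement: ~0xf656
Checksum = 0x09a9


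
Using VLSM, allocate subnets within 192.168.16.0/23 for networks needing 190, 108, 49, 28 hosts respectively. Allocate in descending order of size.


190 hosts -> /24 (254 usable): 192.168.16.0/24
108 hosts -> /25 (126 usable): 192.168.17.0/25
49 hosts -> /26 (62 usable): 192.168.17.128/26
28 hosts -> /27 (30 usable): 192.168.17.192/27
Allocation: 192.168.16.0/24 (190 hosts, 254 usable); 192.168.17.0/25 (108 hosts, 126 usable); 192.168.17.128/26 (49 hosts, 62 usable); 192.168.17.192/27 (28 hosts, 30 usable)


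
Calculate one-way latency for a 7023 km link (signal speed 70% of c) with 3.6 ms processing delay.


Speed = 0.7 * 3e5 km/s = 210000 km/s
Propagation delay = 7023 / 210000 = 0.0334 s = 33.4429 ms
Processing delay = 3.6 ms
Total one-way latency = 37.0429 ms


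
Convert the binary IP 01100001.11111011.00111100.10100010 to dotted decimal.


01100001 = 97
11111011 = 251
00111100 = 60
10100010 = 162
IP: 97.251.60.162


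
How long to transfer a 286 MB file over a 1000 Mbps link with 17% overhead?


Effective throughput = 1000 * (1 - 17/100) = 830 Mbps
File size in Mb = 286 * 8 = 2288 Mb
Time = 2288 / 830
Time = 2.7566 seconds


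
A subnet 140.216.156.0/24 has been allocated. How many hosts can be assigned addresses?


Host bits = 32 - 24 = 8
Total addresses = 2^8 = 256
Usable = total - 2 (network and broadcast)
Usable hosts: 254


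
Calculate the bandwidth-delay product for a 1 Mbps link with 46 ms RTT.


BDP = bandwidth * RTT
= 1 Mbps * 46 ms
= 1 * 1e6 * 46 / 1000 bits
= 46000 bits
= 5750 bytes
= 5.6152 KB
BDP = 46000 bits (5750 bytes)


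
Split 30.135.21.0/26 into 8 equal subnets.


New prefix = 26 + 3 = 29
Each subnet has 8 addresses
  30.135.21.0/29
  30.135.21.8/29
  30.135.21.16/29
  30.135.21.24/29
  30.135.21.32/29
  30.135.21.40/29
  30.135.21.48/29
  30.135.21.56/29
Subnets: 30.135.21.0/29, 30.135.21.8/29, 30.135.21.16/29, 30.135.21.24/29, 30.135.21.32/29, 30.135.21.40/29, 30.135.21.48/29, 30.135.21.56/29


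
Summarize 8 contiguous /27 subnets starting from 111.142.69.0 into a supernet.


Original prefix: /27
Number of subnets: 8 = 2^3
New prefix = 27 - 3 = 24
Supernet: 111.142.69.0/24


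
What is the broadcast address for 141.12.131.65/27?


Network: 141.12.131.64/27
Host bits = 5
Set all host bits to 1:
Broadcast: 141.12.131.95


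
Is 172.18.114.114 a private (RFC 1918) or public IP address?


RFC 1918 private ranges:
  10.0.0.0/8 (10.0.0.0 - 10.255.255.255)
  172.16.0.0/12 (172.16.0.0 - 172.31.255.255)
  192.168.0.0/16 (192.168.0.0 - 192.168.255.255)
Private (in 172.16.0.0/12)


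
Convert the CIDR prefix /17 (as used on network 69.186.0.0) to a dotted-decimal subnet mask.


/17 means 17 network bits, 15 host bits
Binary: 11111111111111111000000000000000
Mask: 255.255.128.0


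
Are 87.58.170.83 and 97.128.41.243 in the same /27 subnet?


Mask: 255.255.255.224
87.58.170.83 AND mask = 87.58.170.64
97.128.41.243 AND mask = 97.128.41.224
No, different subnets (87.58.170.64 vs 97.128.41.224)


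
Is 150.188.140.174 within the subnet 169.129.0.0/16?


Subnet network: 169.129.0.0
Test IP AND mask: 150.188.0.0
No, 150.188.140.174 is not in 169.129.0.0/16


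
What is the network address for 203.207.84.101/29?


IP:   11001011.11001111.01010100.01100101
Mask: 11111111.11111111.11111111.11111000
AND operation:
Net:  11001011.11001111.01010100.01100000
Network: 203.207.84.96/29


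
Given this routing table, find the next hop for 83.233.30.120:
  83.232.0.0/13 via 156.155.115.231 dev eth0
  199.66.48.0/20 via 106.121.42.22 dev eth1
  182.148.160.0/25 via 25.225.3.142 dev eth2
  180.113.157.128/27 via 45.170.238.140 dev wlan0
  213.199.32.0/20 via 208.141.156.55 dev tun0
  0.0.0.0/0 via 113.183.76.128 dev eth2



Longest prefix match for 83.233.30.120:
  /13 83.232.0.0: MATCH
  /20 199.66.48.0: no
  /25 182.148.160.0: no
  /27 180.113.157.128: no
  /20 213.199.32.0: no
  /0 0.0.0.0: MATCH
Selected: next-hop 156.155.115.231 via eth0 (matched /13)


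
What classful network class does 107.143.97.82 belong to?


First octet: 107
Binary: 01101011
0xxxxxxx -> Class A (1-126)
Class A, default mask 255.0.0.0 (/8)


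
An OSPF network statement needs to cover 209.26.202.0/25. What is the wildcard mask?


Subnet mask: 255.255.255.128
Wildcard = 255.255.255.255 - subnet mask
255 - 255 = 0
255 - 255 = 0
255 - 255 = 0
255 - 128 = 127
Wildcard: 0.0.0.127


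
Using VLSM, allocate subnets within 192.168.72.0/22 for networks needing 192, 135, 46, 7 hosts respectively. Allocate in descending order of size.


192 hosts -> /24 (254 usable): 192.168.72.0/24
135 hosts -> /24 (254 usable): 192.168.73.0/24
46 hosts -> /26 (62 usable): 192.168.74.0/26
7 hosts -> /28 (14 usable): 192.168.74.64/28
Allocation: 192.168.72.0/24 (192 hosts, 254 usable); 192.168.73.0/24 (135 hosts, 254 usable); 192.168.74.0/26 (46 hosts, 62 usable); 192.168.74.64/28 (7 hosts, 14 usable)


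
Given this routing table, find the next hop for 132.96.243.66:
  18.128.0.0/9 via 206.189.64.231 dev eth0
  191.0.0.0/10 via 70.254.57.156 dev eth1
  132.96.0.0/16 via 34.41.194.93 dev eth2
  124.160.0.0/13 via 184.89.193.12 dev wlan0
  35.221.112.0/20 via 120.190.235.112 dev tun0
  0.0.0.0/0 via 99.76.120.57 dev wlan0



Longest prefix match for 132.96.243.66:
  /9 18.128.0.0: no
  /10 191.0.0.0: no
  /16 132.96.0.0: MATCH
  /13 124.160.0.0: no
  /20 35.221.112.0: no
  /0 0.0.0.0: MATCH
Selected: next-hop 34.41.194.93 via eth2 (matched /16)


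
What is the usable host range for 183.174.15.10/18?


Network: 183.174.0.0
Broadcast: 183.174.63.255
First usable = network + 1
Last usable = broadcast - 1
Range: 183.174.0.1 to 183.174.63.254


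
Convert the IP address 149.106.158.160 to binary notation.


149 = 10010101
106 = 01101010
158 = 10011110
160 = 10100000
Binary: 10010101.01101010.10011110.10100000


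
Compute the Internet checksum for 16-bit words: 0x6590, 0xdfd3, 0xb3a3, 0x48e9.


Sum all words (with carry folding):
+ 0x6590 = 0x6590
+ 0xdfd3 = 0x4564
+ 0xb3a3 = 0xf907
+ 0x48e9 = 0x41f1
One's complement: ~0x41f1
Checksum = 0xbe0e


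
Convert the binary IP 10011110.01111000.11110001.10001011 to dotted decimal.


10011110 = 158
01111000 = 120
11110001 = 241
10001011 = 139
IP: 158.120.241.139


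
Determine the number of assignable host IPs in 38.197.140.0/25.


Host bits = 32 - 25 = 7
Total addresses = 2^7 = 128
Usable = total - 2 (network and broadcast)
Usable hosts: 126


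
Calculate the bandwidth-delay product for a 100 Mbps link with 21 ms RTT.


BDP = bandwidth * RTT
= 100 Mbps * 21 ms
= 100 * 1e6 * 21 / 1000 bits
= 2100000 bits
= 262500 bytes
= 256.3477 KB
BDP = 2100000 bits (262500 bytes)


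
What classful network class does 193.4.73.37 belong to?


First octet: 193
Binary: 11000001
110xxxxx -> Class C (192-223)
Class C, default mask 255.255.255.0 (/24)


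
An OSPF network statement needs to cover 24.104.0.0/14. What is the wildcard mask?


Subnet mask: 255.252.0.0
Wildcard = 255.255.255.255 - subnet mask
255 - 255 = 0
255 - 252 = 3
255 - 0 = 255
255 - 0 = 255
Wildcard: 0.3.255.255


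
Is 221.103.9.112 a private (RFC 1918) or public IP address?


RFC 1918 private ranges:
  10.0.0.0/8 (10.0.0.0 - 10.255.255.255)
  172.16.0.0/12 (172.16.0.0 - 172.31.255.255)
  192.168.0.0/16 (192.168.0.0 - 192.168.255.255)
Public (not in any RFC 1918 range)


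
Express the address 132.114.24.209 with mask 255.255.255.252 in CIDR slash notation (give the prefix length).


Binary: 11111111.11111111.11111111.11111100
Count leading 1s
Prefix: /30


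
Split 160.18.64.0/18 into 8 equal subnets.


New prefix = 18 + 3 = 21
Each subnet has 2048 addresses
  160.18.64.0/21
  160.18.72.0/21
  160.18.80.0/21
  160.18.88.0/21
  160.18.96.0/21
  160.18.104.0/21
  160.18.112.0/21
  160.18.120.0/21
Subnets: 160.18.64.0/21, 160.18.72.0/21, 160.18.80.0/21, 160.18.88.0/21, 160.18.96.0/21, 160.18.104.0/21, 160.18.112.0/21, 160.18.120.0/21


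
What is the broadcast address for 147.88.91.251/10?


Network: 147.64.0.0/10
Host bits = 22
Set all host bits to 1:
Broadcast: 147.127.255.255


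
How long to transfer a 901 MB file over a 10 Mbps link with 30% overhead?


Effective throughput = 10 * (1 - 30/100) = 7 Mbps
File size in Mb = 901 * 8 = 7208 Mb
Time = 7208 / 7
Time = 1029.7143 seconds


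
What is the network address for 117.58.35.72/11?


IP:   01110101.00111010.00100011.01001000
Mask: 11111111.11100000.00000000.00000000
AND operation:
Net:  01110101.00100000.00000000.00000000
Network: 117.32.0.0/11


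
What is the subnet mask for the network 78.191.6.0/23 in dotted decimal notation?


/23 means 23 network bits, 9 host bits
Binary: 11111111111111111111111000000000
Mask: 255.255.254.0


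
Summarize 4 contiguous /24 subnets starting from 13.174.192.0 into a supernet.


Original prefix: /24
Number of subnets: 4 = 2^2
New prefix = 24 - 2 = 22
Supernet: 13.174.192.0/22


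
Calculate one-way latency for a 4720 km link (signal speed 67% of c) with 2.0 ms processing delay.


Speed = 0.67 * 3e5 km/s = 201000 km/s
Propagation delay = 4720 / 201000 = 0.0235 s = 23.4826 ms
Processing delay = 2.0 ms
Total one-way latency = 25.4826 ms


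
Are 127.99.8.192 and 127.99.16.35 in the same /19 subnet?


Mask: 255.255.224.0
127.99.8.192 AND mask = 127.99.0.0
127.99.16.35 AND mask = 127.99.0.0
Yes, same subnet (127.99.0.0)


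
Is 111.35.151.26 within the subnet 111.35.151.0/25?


Subnet network: 111.35.151.0
Test IP AND mask: 111.35.151.0
Yes, 111.35.151.26 is in 111.35.151.0/25


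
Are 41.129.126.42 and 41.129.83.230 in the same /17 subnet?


Mask: 255.255.128.0
41.129.126.42 AND mask = 41.129.0.0
41.129.83.230 AND mask = 41.129.0.0
Yes, same subnet (41.129.0.0)


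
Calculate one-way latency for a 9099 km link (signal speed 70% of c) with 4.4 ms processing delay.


Speed = 0.7 * 3e5 km/s = 210000 km/s
Propagation delay = 9099 / 210000 = 0.0433 s = 43.3286 ms
Processing delay = 4.4 ms
Total one-way latency = 47.7286 ms


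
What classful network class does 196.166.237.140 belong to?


First octet: 196
Binary: 11000100
110xxxxx -> Class C (192-223)
Class C, default mask 255.255.255.0 (/24)


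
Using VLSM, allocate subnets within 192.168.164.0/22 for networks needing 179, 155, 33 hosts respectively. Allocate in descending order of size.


179 hosts -> /24 (254 usable): 192.168.164.0/24
155 hosts -> /24 (254 usable): 192.168.165.0/24
33 hosts -> /26 (62 usable): 192.168.166.0/26
Allocation: 192.168.164.0/24 (179 hosts, 254 usable); 192.168.165.0/24 (155 hosts, 254 usable); 192.168.166.0/26 (33 hosts, 62 usable)


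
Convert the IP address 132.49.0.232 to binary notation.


132 = 10000100
49 = 00110001
0 = 00000000
232 = 11101000
Binary: 10000100.00110001.00000000.11101000


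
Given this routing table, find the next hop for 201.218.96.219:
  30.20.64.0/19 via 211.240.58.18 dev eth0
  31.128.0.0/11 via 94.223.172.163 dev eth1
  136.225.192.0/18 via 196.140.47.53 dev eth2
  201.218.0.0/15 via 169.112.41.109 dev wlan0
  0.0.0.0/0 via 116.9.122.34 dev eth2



Longest prefix match for 201.218.96.219:
  /19 30.20.64.0: no
  /11 31.128.0.0: no
  /18 136.225.192.0: no
  /15 201.218.0.0: MATCH
  /0 0.0.0.0: MATCH
Selected: next-hop 169.112.41.109 via wlan0 (matched /15)


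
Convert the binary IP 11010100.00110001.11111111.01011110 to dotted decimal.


11010100 = 212
00110001 = 49
11111111 = 255
01011110 = 94
IP: 212.49.255.94


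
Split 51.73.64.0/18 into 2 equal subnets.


New prefix = 18 + 1 = 19
Each subnet has 8192 addresses
  51.73.64.0/19
  51.73.96.0/19
Subnets: 51.73.64.0/19, 51.73.96.0/19


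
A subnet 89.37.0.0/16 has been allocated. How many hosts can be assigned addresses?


Host bits = 32 - 16 = 16
Total addresses = 2^16 = 65536
Usable = total - 2 (network and broadcast)
Usable hosts: 65534


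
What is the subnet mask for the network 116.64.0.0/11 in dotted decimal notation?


/11 means 11 network bits, 21 host bits
Binary: 11111111111000000000000000000000
Mask: 255.224.0.0


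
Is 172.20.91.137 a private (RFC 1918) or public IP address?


RFC 1918 private ranges:
  10.0.0.0/8 (10.0.0.0 - 10.255.255.255)
  172.16.0.0/12 (172.16.0.0 - 172.31.255.255)
  192.168.0.0/16 (192.168.0.0 - 192.168.255.255)
Private (in 172.16.0.0/12)


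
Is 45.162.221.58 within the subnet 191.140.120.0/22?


Subnet network: 191.140.120.0
Test IP AND mask: 45.162.220.0
No, 45.162.221.58 is not in 191.140.120.0/22


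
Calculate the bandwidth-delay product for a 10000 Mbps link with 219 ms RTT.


BDP = bandwidth * RTT
= 10000 Mbps * 219 ms
= 10000 * 1e6 * 219 / 1000 bits
= 2190000000 bits
= 273750000 bytes
= 267333.9844 KB
BDP = 2190000000 bits (273750000 bytes)


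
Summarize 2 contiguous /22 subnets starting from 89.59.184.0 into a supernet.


Original prefix: /22
Number of subnets: 2 = 2^1
New prefix = 22 - 1 = 21
Supernet: 89.59.184.0/21


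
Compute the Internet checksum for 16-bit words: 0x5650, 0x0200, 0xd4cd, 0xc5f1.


Sum all words (with carry folding):
+ 0x5650 = 0x5650
+ 0x0200 = 0x5850
+ 0xd4cd = 0x2d1e
+ 0xc5f1 = 0xf30f
One's complement: ~0xf30f
Checksum = 0x0cf0


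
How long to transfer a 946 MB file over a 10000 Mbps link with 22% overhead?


Effective throughput = 10000 * (1 - 22/100) = 7800 Mbps
File size in Mb = 946 * 8 = 7568 Mb
Time = 7568 / 7800
Time = 0.9703 seconds


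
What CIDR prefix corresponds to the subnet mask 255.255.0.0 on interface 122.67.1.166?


Binary: 11111111.11111111.00000000.00000000
Count leading 1s
Prefix: /16


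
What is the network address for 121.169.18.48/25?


IP:   01111001.10101001.00010010.00110000
Mask: 11111111.11111111.11111111.10000000
AND operation:
Net:  01111001.10101001.00010010.00000000
Network: 121.169.18.0/25


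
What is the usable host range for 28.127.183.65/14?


Network: 28.124.0.0
Broadcast: 28.127.255.255
First usable = network + 1
Last usable = broadcast - 1
Range: 28.124.0.1 to 28.127.255.254


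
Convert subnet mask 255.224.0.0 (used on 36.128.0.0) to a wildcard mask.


Subnet mask: 255.224.0.0
Wildcard = 255.255.255.255 - subnet mask
255 - 255 = 0
255 - 224 = 31
255 - 0 = 255
255 - 0 = 255
Wildcard: 0.31.255.255


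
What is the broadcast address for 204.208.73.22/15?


Network: 204.208.0.0/15
Host bits = 17
Set all host bits to 1:
Broadcast: 204.209.255.255


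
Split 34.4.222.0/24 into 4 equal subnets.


New prefix = 24 + 2 = 26
Each subnet has 64 addresses
  34.4.222.0/26
  34.4.222.64/26
  34.4.222.128/26
  34.4.222.192/26
Subnets: 34.4.222.0/26, 34.4.222.64/26, 34.4.222.128/26, 34.4.222.192/26


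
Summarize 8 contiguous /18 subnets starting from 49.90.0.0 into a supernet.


Original prefix: /18
Number of subnets: 8 = 2^3
New prefix = 18 - 3 = 15
Supernet: 49.90.0.0/15


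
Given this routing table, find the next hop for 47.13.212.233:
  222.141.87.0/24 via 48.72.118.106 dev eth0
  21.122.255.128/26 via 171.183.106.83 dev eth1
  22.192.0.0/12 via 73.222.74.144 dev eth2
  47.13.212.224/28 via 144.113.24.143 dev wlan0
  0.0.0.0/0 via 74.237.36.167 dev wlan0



Longest prefix match for 47.13.212.233:
  /24 222.141.87.0: no
  /26 21.122.255.128: no
  /12 22.192.0.0: no
  /28 47.13.212.224: MATCH
  /0 0.0.0.0: MATCH
Selected: next-hop 144.113.24.143 via wlan0 (matched /28)


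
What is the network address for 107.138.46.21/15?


IP:   01101011.10001010.00101110.00010101
Mask: 11111111.11111110.00000000.00000000
AND operation:
Net:  01101011.10001010.00000000.00000000
Network: 107.138.0.0/15


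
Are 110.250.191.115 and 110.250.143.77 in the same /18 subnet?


Mask: 255.255.192.0
110.250.191.115 AND mask = 110.250.128.0
110.250.143.77 AND mask = 110.250.128.0
Yes, same subnet (110.250.128.0)


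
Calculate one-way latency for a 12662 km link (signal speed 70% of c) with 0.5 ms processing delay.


Speed = 0.7 * 3e5 km/s = 210000 km/s
Propagation delay = 12662 / 210000 = 0.0603 s = 60.2952 ms
Processing delay = 0.5 ms
Total one-way latency = 60.7952 ms


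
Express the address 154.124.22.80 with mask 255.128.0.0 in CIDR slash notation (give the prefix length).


Binary: 11111111.10000000.00000000.00000000
Count leading 1s
Prefix: /9


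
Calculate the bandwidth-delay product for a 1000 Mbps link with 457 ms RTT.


BDP = bandwidth * RTT
= 1000 Mbps * 457 ms
= 1000 * 1e6 * 457 / 1000 bits
= 457000000 bits
= 57125000 bytes
= 55786.1328 KB
BDP = 457000000 bits (57125000 bytes)


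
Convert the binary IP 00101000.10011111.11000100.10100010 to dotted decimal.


00101000 = 40
10011111 = 159
11000100 = 196
10100010 = 162
IP: 40.159.196.162


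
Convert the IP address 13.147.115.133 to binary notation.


13 = 00001101
147 = 10010011
115 = 01110011
133 = 10000101
Binary: 00001101.10010011.01110011.10000101


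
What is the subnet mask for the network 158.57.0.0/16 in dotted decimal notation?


/16 means 16 network bits, 16 host bits
Binary: 11111111111111110000000000000000
Mask: 255.255.0.0


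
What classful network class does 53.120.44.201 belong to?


First octet: 53
Binary: 00110101
0xxxxxxx -> Class A (1-126)
Class A, default mask 255.0.0.0 (/8)


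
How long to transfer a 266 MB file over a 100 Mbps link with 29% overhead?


Effective throughput = 100 * (1 - 29/100) = 71 Mbps
File size in Mb = 266 * 8 = 2128 Mb
Time = 2128 / 71
Time = 29.9718 seconds


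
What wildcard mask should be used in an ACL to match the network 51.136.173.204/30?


Subnet mask: 255.255.255.252
Wildcard = 255.255.255.255 - subnet mask
255 - 255 = 0
255 - 255 = 0
255 - 255 = 0
255 - 252 = 3
Wildcard: 0.0.0.3


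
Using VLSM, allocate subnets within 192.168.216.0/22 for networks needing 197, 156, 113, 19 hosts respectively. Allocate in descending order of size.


197 hosts -> /24 (254 usable): 192.168.216.0/24
156 hosts -> /24 (254 usable): 192.168.217.0/24
113 hosts -> /25 (126 usable): 192.168.218.0/25
19 hosts -> /27 (30 usable): 192.168.218.128/27
Allocation: 192.168.216.0/24 (197 hosts, 254 usable); 192.168.217.0/24 (156 hosts, 254 usable); 192.168.218.0/25 (113 hosts, 126 usable); 192.168.218.128/27 (19 hosts, 30 usable)


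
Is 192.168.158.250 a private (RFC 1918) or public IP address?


RFC 1918 private ranges:
  10.0.0.0/8 (10.0.0.0 - 10.255.255.255)
  172.16.0.0/12 (172.16.0.0 - 172.31.255.255)
  192.168.0.0/16 (192.168.0.0 - 192.168.255.255)
Private (in 192.168.0.0/16)


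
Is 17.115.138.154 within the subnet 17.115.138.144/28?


Subnet network: 17.115.138.144
Test IP AND mask: 17.115.138.144
Yes, 17.115.138.154 is in 17.115.138.144/28


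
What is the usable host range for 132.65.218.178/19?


Network: 132.65.192.0
Broadcast: 132.65.223.255
First usable = network + 1
Last usable = broadcast - 1
Range: 132.65.192.1 to 132.65.223.254


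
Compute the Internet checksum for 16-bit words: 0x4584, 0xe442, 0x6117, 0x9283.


Sum all words (with carry folding):
+ 0x4584 = 0x4584
+ 0xe442 = 0x29c7
+ 0x6117 = 0x8ade
+ 0x9283 = 0x1d62
One's complement: ~0x1d62
Checksum = 0xe29d


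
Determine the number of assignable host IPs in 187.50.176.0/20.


Host bits = 32 - 20 = 12
Total addresses = 2^12 = 4096
Usable = total - 2 (network and broadcast)
Usable hosts: 4094


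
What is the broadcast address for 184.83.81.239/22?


Network: 184.83.80.0/22
Host bits = 10
Set all host bits to 1:
Broadcast: 184.83.83.255


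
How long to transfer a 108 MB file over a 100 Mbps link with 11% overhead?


Effective throughput = 100 * (1 - 11/100) = 89 Mbps
File size in Mb = 108 * 8 = 864 Mb
Time = 864 / 89
Time = 9.7079 seconds


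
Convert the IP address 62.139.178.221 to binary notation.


62 = 00111110
139 = 10001011
178 = 10110010
221 = 11011101
Binary: 00111110.10001011.10110010.11011101


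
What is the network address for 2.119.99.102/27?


IP:   00000010.01110111.01100011.01100110
Mask: 11111111.11111111.11111111.11100000
AND operation:
Net:  00000010.01110111.01100011.01100000
Network: 2.119.99.96/27


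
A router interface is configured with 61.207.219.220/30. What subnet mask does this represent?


/30 means 30 network bits, 2 host bits
Binary: 11111111111111111111111111111100
Mask: 255.255.255.252


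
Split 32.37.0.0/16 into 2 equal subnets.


New prefix = 16 + 1 = 17
Each subnet has 32768 addresses
  32.37.0.0/17
  32.37.128.0/17
Subnets: 32.37.0.0/17, 32.37.128.0/17


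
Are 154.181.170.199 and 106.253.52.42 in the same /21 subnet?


Mask: 255.255.248.0
154.181.170.199 AND mask = 154.181.168.0
106.253.52.42 AND mask = 106.253.48.0
No, different subnets (154.181.168.0 vs 106.253.48.0)


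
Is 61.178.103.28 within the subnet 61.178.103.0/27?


Subnet network: 61.178.103.0
Test IP AND mask: 61.178.103.0
Yes, 61.178.103.28 is in 61.178.103.0/27


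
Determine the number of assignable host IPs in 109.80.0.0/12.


Host bits = 32 - 12 = 20
Total addresses = 2^20 = 1048576
Usable = total - 2 (network and broadcast)
Usable hosts: 1048574


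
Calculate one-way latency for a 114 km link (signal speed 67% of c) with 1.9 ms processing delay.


Speed = 0.67 * 3e5 km/s = 201000 km/s
Propagation delay = 114 / 201000 = 0.0006 s = 0.5672 ms
Processing delay = 1.9 ms
Total one-way latency = 2.4672 ms


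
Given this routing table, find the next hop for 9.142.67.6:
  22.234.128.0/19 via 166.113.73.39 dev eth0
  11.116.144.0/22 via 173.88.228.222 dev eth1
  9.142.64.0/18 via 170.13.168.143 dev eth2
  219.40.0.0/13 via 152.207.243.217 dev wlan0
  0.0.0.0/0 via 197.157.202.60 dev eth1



Longest prefix match for 9.142.67.6:
  /19 22.234.128.0: no
  /22 11.116.144.0: no
  /18 9.142.64.0: MATCH
  /13 219.40.0.0: no
  /0 0.0.0.0: MATCH
Selected: next-hop 170.13.168.143 via eth2 (matched /18)


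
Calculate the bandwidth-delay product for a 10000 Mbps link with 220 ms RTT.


BDP = bandwidth * RTT
= 10000 Mbps * 220 ms
= 10000 * 1e6 * 220 / 1000 bits
= 2200000000 bits
= 275000000 bytes
= 268554.6875 KB
BDP = 2200000000 bits (275000000 bytes)


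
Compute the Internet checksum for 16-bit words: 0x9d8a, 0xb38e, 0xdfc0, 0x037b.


Sum all words (with carry folding):
+ 0x9d8a = 0x9d8a
+ 0xb38e = 0x5119
+ 0xdfc0 = 0x30da
+ 0x037b = 0x3455
One's complement: ~0x3455
Checksum = 0xcbaa


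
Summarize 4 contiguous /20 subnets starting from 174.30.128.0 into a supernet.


Original prefix: /20
Number of subnets: 4 = 2^2
New prefix = 20 - 2 = 18
Supernet: 174.30.128.0/18


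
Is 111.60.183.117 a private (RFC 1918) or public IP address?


RFC 1918 private ranges:
  10.0.0.0/8 (10.0.0.0 - 10.255.255.255)
  172.16.0.0/12 (172.16.0.0 - 172.31.255.255)
  192.168.0.0/16 (192.168.0.0 - 192.168.255.255)
Public (not in any RFC 1918 range)


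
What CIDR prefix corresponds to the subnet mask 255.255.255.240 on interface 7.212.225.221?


Binary: 11111111.11111111.11111111.11110000
Count leading 1s
Prefix: /28


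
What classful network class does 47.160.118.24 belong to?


First octet: 47
Binary: 00101111
0xxxxxxx -> Class A (1-126)
Class A, default mask 255.0.0.0 (/8)


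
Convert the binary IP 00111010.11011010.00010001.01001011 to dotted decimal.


00111010 = 58
11011010 = 218
00010001 = 17
01001011 = 75
IP: 58.218.17.75


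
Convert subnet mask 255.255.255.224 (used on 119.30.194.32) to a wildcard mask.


Subnet mask: 255.255.255.224
Wildcard = 255.255.255.255 - subnet mask
255 - 255 = 0
255 - 255 = 0
255 - 255 = 0
255 - 224 = 31
Wildcard: 0.0.0.31


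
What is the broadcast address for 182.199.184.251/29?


Network: 182.199.184.248/29
Host bits = 3
Set all host bits to 1:
Broadcast: 182.199.184.255


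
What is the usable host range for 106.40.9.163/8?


Network: 106.0.0.0
Broadcast: 106.255.255.255
First usable = network + 1
Last usable = broadcast - 1
Range: 106.0.0.1 to 106.255.255.254


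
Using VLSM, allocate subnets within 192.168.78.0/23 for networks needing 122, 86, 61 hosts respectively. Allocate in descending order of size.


122 hosts -> /25 (126 usable): 192.168.78.0/25
86 hosts -> /25 (126 usable): 192.168.78.128/25
61 hosts -> /26 (62 usable): 192.168.79.0/26
Allocation: 192.168.78.0/25 (122 hosts, 126 usable); 192.168.78.128/25 (86 hosts, 126 usable); 192.168.79.0/26 (61 hosts, 62 usable)


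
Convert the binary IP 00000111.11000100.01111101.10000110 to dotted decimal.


00000111 = 7
11000100 = 196
01111101 = 125
10000110 = 134
IP: 7.196.125.134


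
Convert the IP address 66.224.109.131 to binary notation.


66 = 01000010
224 = 11100000
109 = 01101101
131 = 10000011
Binary: 01000010.11100000.01101101.10000011


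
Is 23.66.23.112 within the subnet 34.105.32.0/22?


Subnet network: 34.105.32.0
Test IP AND mask: 23.66.20.0
No, 23.66.23.112 is not in 34.105.32.0/22


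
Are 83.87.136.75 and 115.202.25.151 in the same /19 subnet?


Mask: 255.255.224.0
83.87.136.75 AND mask = 83.87.128.0
115.202.25.151 AND mask = 115.202.0.0
No, different subnets (83.87.128.0 vs 115.202.0.0)


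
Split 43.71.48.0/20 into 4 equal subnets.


New prefix = 20 + 2 = 22
Each subnet has 1024 addresses
  43.71.48.0/22
  43.71.52.0/22
  43.71.56.0/22
  43.71.60.0/22
Subnets: 43.71.48.0/22, 43.71.52.0/22, 43.71.56.0/22, 43.71.60.0/22


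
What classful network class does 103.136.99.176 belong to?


First octet: 103
Binary: 01100111
0xxxxxxx -> Class A (1-126)
Class A, default mask 255.0.0.0 (/8)


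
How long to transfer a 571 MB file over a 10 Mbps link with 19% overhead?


Effective throughput = 10 * (1 - 19/100) = 8.1 Mbps
File size in Mb = 571 * 8 = 4568 Mb
Time = 4568 / 8.1
Time = 563.9506 seconds


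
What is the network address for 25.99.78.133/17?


IP:   00011001.01100011.01001110.10000101
Mask: 11111111.11111111.10000000.00000000
AND operation:
Net:  00011001.01100011.00000000.00000000
Network: 25.99.0.0/17


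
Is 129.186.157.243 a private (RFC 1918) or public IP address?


RFC 1918 private ranges:
  10.0.0.0/8 (10.0.0.0 - 10.255.255.255)
  172.16.0.0/12 (172.16.0.0 - 172.31.255.255)
  192.168.0.0/16 (192.168.0.0 - 192.168.255.255)
Public (not in any RFC 1918 range)


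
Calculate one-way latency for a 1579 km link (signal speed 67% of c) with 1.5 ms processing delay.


Speed = 0.67 * 3e5 km/s = 201000 km/s
Propagation delay = 1579 / 201000 = 0.0079 s = 7.8557 ms
Processing delay = 1.5 ms
Total one-way latency = 9.3557 ms
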